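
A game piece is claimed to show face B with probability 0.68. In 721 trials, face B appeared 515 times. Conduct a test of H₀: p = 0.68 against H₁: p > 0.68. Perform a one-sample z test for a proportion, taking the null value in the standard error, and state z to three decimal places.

z = 1.974

p̂ = 515/721 = 0.71429.
Standard error under H₀: √(0.68×0.32/721) = 0.01737.
z = (0.71429 − 0.68)/0.01737 = 0.03429/0.01737 = 1.974.
p-value = P(Z > 1.974) ≈ 0.0242.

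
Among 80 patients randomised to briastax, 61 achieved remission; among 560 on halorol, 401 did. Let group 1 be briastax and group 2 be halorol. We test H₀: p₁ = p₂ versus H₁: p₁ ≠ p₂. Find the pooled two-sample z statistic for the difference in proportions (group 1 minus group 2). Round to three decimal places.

p̂₁ = 61/80 = 0.76250, p̂₂ = 401/560 = 0.71607.
Pooled p̂ = (61+401)/(80+560) = 462/640 = 0.72188.
SE = √(0.200771 × 0.0142857) = 0.05356.
z = (0.76250 − 0.71607)/0.05356 = 0.04643/0.05356 = 0.867.

z = 0.867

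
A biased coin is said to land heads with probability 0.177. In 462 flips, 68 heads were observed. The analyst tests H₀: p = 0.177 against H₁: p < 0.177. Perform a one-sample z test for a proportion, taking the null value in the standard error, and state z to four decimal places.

p̂ = 68/462 = 0.147186.
SE = √(p₀(1−p₀)/n) = √(0.14567/462) = 0.017757.
z = (0.147186 − 0.177)/0.017757 = -0.029814/0.017757 = -1.6790.
p-value = P(Z < -1.679) ≈ 0.0466.

z = -1.6790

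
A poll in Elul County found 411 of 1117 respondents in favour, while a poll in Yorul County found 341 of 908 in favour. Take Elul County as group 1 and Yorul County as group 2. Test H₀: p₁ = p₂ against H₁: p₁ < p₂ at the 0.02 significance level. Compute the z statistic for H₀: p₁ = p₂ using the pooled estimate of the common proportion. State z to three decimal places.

p̂₁ = 411/1117 = 0.36795, p̂₂ = 341/908 = 0.37555.
Pooled p̂ = (411+341)/(1117+908) = 752/2025 = 0.37136.
SE = √(0.233451 × 0.00199658) = 0.02159.
z = (0.36795 − 0.37555)/0.02159 = -0.00760/0.02159 = -0.352.
p-value = P(Z < -0.352) ≈ 0.3624; since p > α = 0.02, fail to reject H₀.

z = -0.352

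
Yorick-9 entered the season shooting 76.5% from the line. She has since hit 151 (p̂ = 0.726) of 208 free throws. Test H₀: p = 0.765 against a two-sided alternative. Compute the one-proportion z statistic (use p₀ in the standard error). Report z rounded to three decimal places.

z = -1.328

p̂ = 151/208 = 0.72596.
Under H₀, SE = √(0.765·0.235/208) = √(0.000864303) = 0.02940.
z = (0.72596 − 0.765)/0.02940 = -0.03904/0.02940 = -1.328.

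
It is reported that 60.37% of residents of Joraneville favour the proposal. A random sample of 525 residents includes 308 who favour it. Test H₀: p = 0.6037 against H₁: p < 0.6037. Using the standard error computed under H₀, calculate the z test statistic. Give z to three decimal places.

z = -0.798

p̂ = 308/525 = 0.58667.
Under H₀, SE = √(0.6037·0.3963/525) = √(0.000455707) = 0.02135.
z = (0.58667 − 0.6037)/0.02135 = -0.01703/0.02135 = -0.798.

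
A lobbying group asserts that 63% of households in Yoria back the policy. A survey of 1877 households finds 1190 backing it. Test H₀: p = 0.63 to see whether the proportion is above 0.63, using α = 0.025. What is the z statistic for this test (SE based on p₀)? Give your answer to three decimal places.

p̂ = 1190/1877 = 0.63399.
Under H₀, SE = √(0.63·0.37/1877) = √(0.000124188) = 0.01114.
z = (0.63399 − 0.63)/0.01114 = 0.00399/0.01114 = 0.358.
p-value = P(Z > 0.358) ≈ 0.3601, so at α = 0.025 we fail to reject H₀.

z = 0.358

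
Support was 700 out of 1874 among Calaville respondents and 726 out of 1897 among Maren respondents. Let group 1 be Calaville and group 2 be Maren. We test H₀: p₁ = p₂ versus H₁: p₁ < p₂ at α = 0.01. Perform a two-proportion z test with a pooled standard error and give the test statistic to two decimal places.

z = -0.58

p̂₁ = 700/1874 ≈ 0.3735, p̂₂ = 726/1897 ≈ 0.3827.
Pooled p̂ = (700+726)/(1874+1897) = 1426/3771 = 0.3781.
SE = √(0.235152 × 0.00106077) = 0.0158.
z = (0.3735 − 0.3827)/0.0158 = -0.0092/0.0158 = -0.58.
p-value = P(Z < -0.581) ≈ 0.2806, so at α = 0.01 we fail to reject H₀.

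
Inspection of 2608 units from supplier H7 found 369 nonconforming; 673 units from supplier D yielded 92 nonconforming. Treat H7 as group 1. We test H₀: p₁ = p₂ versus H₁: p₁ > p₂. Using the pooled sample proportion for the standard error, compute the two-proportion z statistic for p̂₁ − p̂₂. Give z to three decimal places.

z = 0.319

p̂₁ = 369/2608 = 0.14149, p̂₂ = 92/673 = 0.13670.
Pooled p̂ = (369+92)/(2608+673) = 461/3281 = 0.14051.
SE = √(p̂(1−p̂)(1/n₁+1/n₂)) = √(0.14051·0.85949·0.00186932) = √(0.000225747) = 0.01502.
z = (0.14149 − 0.13670)/0.01502 = 0.00479/0.01502 = 0.319.
p-value = P(Z > 0.319) ≈ 0.3750.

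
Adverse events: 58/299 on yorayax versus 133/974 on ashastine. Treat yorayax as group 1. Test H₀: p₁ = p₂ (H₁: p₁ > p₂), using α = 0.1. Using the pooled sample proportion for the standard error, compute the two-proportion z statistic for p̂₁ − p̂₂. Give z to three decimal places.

p̂₁ = 58/299 ≈ 0.19398, p̂₂ = 133/974 ≈ 0.13655.
Pooled p̂ = (58+133)/(299+974) = 191/1273 = 0.15004.
SE = √(p̂(1−p̂)(1/n₁+1/n₂)) = √(0.15004·0.84996·0.00437118) = √(0.000557445) = 0.02361.
z = (0.19398 − 0.13655)/0.02361 = 0.05743/0.02361 = 2.432.
p-value = P(Z > 2.432) ≈ 0.0075. With α = 0.1, reject H₀.

z = 2.432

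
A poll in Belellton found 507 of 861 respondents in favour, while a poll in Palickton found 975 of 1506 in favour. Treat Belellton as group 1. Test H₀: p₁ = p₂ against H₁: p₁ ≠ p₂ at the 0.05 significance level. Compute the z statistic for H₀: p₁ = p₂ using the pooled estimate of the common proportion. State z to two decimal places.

z = -2.83

p̂₁ = 507/861 = 0.5889, p̂₂ = 975/1506 = 0.6474.
Pooled p̂ = (507+975)/(861+1506) = 1482/2367 = 0.6261.
SE = √(0.234097 × 0.00182545) = 0.0207.
z = (0.5889 − 0.6474)/0.0207 = -0.0585/0.0207 = -2.83.
Two-sided p-value ≈ 2·Φ(−2.833) = 0.0046; since p < α = 0.05, reject H₀.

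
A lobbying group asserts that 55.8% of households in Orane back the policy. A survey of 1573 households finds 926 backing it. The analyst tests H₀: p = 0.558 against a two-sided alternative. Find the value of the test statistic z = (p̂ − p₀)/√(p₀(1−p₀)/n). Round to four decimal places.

p̂ = 926/1573 ≈ 0.5886840.
Standard error under H₀: √(0.558×0.442/1573) = 0.0125217.
z = (0.5886840 − 0.558)/0.0125217 = 0.0306840/0.0125217 = 2.4505.

z = 2.4505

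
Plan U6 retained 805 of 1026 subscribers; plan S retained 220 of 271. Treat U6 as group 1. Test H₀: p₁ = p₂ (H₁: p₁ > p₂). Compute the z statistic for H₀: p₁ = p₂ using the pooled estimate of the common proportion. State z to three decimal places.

z = -0.979

p̂₁ = 805/1026 ≈ 0.78460, p̂₂ = 220/271 ≈ 0.81181.
Pooled p̂ = (805+220)/(1026+271) = 1025/1297 = 0.79029.
SE = √(p̂(1−p̂)(1/n₁+1/n₂)) = √(0.79029·0.20971·0.0046647) = √(0.000773101) = 0.02780.
z = (0.78460 − 0.81181)/0.02780 = -0.02721/0.02780 = -0.979.
p-value = P(Z > -0.979) ≈ 0.8361.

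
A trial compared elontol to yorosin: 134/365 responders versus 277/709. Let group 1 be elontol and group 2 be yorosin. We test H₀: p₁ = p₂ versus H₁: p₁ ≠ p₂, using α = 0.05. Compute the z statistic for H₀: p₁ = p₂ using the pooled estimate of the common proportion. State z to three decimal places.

z = -0.753

p̂₁ = 134/365 = 0.36712, p̂₂ = 277/709 = 0.39069.
Pooled p̂ = (134+277)/(365+709) = 411/1074 = 0.38268.
SE = √(p̂(1−p̂)(1/n₁+1/n₂)) = √(0.38268·0.61732·0.00415016) = √(0.00098042) = 0.03131.
z = (0.36712 − 0.39069)/0.03131 = -0.02357/0.03131 = -0.753.
p-value = 2·P(Z > 0.753) ≈ 0.4516. With α = 0.05, fail to reject H₀.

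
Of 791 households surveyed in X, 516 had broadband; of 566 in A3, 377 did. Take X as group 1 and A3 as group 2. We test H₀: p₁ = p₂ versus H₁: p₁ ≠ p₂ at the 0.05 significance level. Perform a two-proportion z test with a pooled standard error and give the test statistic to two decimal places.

z = -0.53

p̂₁ = 516/791 = 0.6523, p̂₂ = 377/566 = 0.6661.
Pooled p̂ = (516+377)/(791+566) = 893/1357 = 0.6581.
SE = √(0.225014 × 0.00303101) = 0.0261.
z = (0.6523 − 0.6661)/0.0261 = -0.0138/0.0261 = -0.53.
Two-sided p-value ≈ 2·Φ(−0.526) = 0.5988, so at α = 0.05 we fail to reject H₀.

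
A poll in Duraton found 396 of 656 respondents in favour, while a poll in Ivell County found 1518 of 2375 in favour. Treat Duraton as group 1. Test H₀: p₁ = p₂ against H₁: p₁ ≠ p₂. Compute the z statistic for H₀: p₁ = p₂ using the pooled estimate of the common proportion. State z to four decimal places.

z = -1.6684

p̂₁ = 396/656 = 0.6036585, p̂₂ = 1518/2375 = 0.6391579.
Pooled p̂ = (396+1518)/(656+2375) = 1914/3031 = 0.6314748.
SE = √(p̂(1−p̂)(1/n₁+1/n₂)) = √(0.6314748·0.3685252·0.00194544) = √(0.000452733) = 0.0212775.
z = (0.6036585 − 0.6391579)/0.0212775 = -0.0354994/0.0212775 = -1.6684.
p-value = 2·P(Z > 1.668) ≈ 0.0952.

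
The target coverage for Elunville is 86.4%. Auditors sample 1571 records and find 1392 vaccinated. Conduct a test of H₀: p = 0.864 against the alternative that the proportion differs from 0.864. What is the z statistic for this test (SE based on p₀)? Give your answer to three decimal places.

z = 2.551

p̂ = 1392/1571 = 0.886060.
Standard error under H₀: √(0.864×0.136/1571) = 0.008648.
z = (0.886060 − 0.864)/0.008648 = 0.022060/0.008648 = 2.551.
p-value = 2·P(Z > 2.551) ≈ 0.0107.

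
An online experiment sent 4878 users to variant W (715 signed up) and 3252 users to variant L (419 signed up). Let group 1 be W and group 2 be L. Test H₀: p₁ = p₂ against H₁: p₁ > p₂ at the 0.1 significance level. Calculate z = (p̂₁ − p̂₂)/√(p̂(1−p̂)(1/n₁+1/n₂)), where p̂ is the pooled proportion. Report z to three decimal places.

p̂₁ = 715/4878 ≈ 0.146576, p̂₂ = 419/3252 ≈ 0.128844.
Pooled p̂ = (715+419)/(4878+3252) = 1134/8130 = 0.139483.
SE = √(p̂(1−p̂)(1/n₁+1/n₂)) = √(0.139483·0.860517·0.000512505) = √(6.15149e-05) = 0.007843.
z = (0.146576 − 0.128844)/0.007843 = 0.017732/0.007843 = 2.261.
p-value = P(Z > 2.261) ≈ 0.0119, so at α = 0.1 we reject H₀.

z = 2.261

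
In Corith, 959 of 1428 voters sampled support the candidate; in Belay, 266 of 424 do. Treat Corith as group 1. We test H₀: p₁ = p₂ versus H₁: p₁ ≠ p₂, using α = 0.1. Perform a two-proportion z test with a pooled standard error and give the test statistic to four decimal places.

p̂₁ = 959/1428 = 0.671569, p̂₂ = 266/424 = 0.627358.
Pooled p̂ = (959+266)/(1428+424) = 1225/1852 = 0.661447.
SE = √(p̂(1−p̂)(1/n₁+1/n₂)) = √(0.661447·0.338553·0.00305877) = √(0.000684965) = 0.026172.
z = (0.671569 − 0.627358)/0.026172 = 0.044211/0.026172 = 1.6892.
p-value = 2·P(Z > 1.689) ≈ 0.0912, so at α = 0.1 we reject H₀.

z = 1.6892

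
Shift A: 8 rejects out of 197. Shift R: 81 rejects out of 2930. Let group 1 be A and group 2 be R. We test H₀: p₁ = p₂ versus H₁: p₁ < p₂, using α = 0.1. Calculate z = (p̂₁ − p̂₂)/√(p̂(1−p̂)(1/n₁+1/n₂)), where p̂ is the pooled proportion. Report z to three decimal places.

z = 1.059

p̂₁ = 8/197 ≈ 0.04061, p̂₂ = 81/2930 ≈ 0.02765.
Pooled p̂ = (8+81)/(197+2930) = 89/3127 = 0.02846.
SE = √(0.0276517 × 0.00541744) = 0.01224.
z = (0.04061 − 0.02765)/0.01224 = 0.01296/0.01224 = 1.059.
p-value = P(Z < 1.059) ≈ 0.8552. With α = 0.1, fail to reject H₀.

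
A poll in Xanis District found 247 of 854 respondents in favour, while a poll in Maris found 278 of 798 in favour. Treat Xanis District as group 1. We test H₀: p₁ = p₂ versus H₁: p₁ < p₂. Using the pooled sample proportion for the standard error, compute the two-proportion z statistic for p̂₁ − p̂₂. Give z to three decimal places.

z = -2.580

p̂₁ = 247/854 = 0.28923, p̂₂ = 278/798 = 0.34837.
Pooled p̂ = (247+278)/(854+798) = 525/1652 = 0.31780.
SE = √(p̂(1−p̂)(1/n₁+1/n₂)) = √(0.31780·0.68220·0.00242409) = √(0.000525548) = 0.02292.
z = (0.28923 − 0.34837)/0.02292 = -0.05914/0.02292 = -2.580.
p-value = P(Z < -2.580) ≈ 0.0049.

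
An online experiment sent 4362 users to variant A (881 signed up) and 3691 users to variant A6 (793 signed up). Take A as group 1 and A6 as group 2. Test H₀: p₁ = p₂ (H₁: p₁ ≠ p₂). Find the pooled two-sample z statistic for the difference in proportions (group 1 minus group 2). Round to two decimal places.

z = -1.42

p̂₁ = 881/4362 ≈ 0.20197, p̂₂ = 793/3691 ≈ 0.21485.
Pooled p̂ = (881+793)/(4362+3691) = 1674/8053 = 0.20787.
SE = √(p̂(1−p̂)(1/n₁+1/n₂)) = √(0.20787·0.79213·0.000500182) = √(8.23608e-05) = 0.00908.
z = (0.20197 − 0.21485)/0.00908 = -0.01288/0.00908 = -1.42.
p-value = 2·P(Z > 1.419) ≈ 0.1560.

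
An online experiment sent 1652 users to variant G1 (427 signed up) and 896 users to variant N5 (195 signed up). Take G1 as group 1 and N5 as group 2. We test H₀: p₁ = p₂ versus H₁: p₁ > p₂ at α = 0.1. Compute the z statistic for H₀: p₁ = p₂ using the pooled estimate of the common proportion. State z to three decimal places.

z = 2.292

p̂₁ = 427/1652 ≈ 0.25847, p̂₂ = 195/896 ≈ 0.21763.
Pooled p̂ = (427+195)/(1652+896) = 622/2548 = 0.24411.
SE = √(p̂(1−p̂)(1/n₁+1/n₂)) = √(0.24411·0.75589·0.0017214) = √(0.000317636) = 0.01782.
z = (0.25847 − 0.21763)/0.01782 = 0.04084/0.01782 = 2.292.
p-value = P(Z > 2.292) ≈ 0.0110, so at α = 0.1 we reject H₀.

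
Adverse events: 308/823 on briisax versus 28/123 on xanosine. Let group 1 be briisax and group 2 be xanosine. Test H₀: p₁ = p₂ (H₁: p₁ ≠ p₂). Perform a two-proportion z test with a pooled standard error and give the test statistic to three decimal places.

z = 3.169

p̂₁ = 308/823 ≈ 0.37424, p̂₂ = 28/123 ≈ 0.22764.
Pooled p̂ = (308+28)/(823+123) = 336/946 = 0.35518.
SE = √(0.229027 × 0.00934515) = 0.04626.
z = (0.37424 − 0.22764)/0.04626 = 0.14660/0.04626 = 3.169.
p-value = 2·P(Z > 3.169) ≈ 0.0015.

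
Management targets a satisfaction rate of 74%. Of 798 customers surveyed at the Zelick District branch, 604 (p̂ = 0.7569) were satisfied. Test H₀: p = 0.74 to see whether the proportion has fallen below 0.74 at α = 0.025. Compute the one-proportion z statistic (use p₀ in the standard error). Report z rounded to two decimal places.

p̂ = 604/798 ≈ 0.7569.
Standard error under H₀: √(0.74×0.26/798) = 0.0155.
z = (0.7569 − 0.74)/0.0155 = 0.0169/0.0155 = 1.09.
p-value = P(Z < 1.088) ≈ 0.8617. With α = 0.025, fail to reject H₀.

z = 1.09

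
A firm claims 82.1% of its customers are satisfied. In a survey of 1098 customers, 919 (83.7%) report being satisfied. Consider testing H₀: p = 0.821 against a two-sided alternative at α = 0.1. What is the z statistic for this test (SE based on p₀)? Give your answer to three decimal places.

p̂ = 919/1098 ≈ 0.83698.
Under H₀, SE = √(0.821·0.179/1098) = √(0.000133842) = 0.01157.
z = (0.83698 − 0.821)/0.01157 = 0.01598/0.01157 = 1.381.
p-value = 2·P(Z > 1.381) ≈ 0.1673, so at α = 0.1 we fail to reject H₀.

z = 1.381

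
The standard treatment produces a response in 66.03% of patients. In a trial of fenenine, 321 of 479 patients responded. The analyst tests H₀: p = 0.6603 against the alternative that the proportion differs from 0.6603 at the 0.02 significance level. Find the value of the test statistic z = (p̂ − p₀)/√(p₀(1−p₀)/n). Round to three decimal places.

p̂ = 321/479 = 0.67015.
Under H₀, SE = √(0.6603·0.3397/479) = √(0.000468275) = 0.02164.
z = (0.67015 − 0.6603)/0.02164 = 0.00985/0.02164 = 0.455.
Two-sided p-value ≈ 2·Φ(−0.455) = 0.6491, so at α = 0.02 we fail to reject H₀.

z = 0.455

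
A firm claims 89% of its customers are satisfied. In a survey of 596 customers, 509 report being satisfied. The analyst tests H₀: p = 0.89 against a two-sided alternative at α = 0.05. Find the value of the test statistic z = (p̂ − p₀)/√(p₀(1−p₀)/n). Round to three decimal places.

z = -2.807

p̂ = 509/596 = 0.854027.
SE = √(p₀(1−p₀)/n) = √(0.0979/596) = 0.012816.
z = (0.854027 − 0.89)/0.012816 = -0.035973/0.012816 = -2.807.
Two-sided p-value ≈ 2·Φ(−2.807) = 0.0050; since p < α = 0.05, reject H₀.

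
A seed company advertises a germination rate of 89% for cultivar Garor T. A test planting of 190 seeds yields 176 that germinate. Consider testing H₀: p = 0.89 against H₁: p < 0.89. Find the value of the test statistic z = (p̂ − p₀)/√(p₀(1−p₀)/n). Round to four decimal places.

z = 1.5999

p̂ = 176/190 = 0.926316.
SE = √(p₀(1−p₀)/n) = √(0.0979/190) = 0.022699.
z = (0.926316 − 0.89)/0.022699 = 0.036316/0.022699 = 1.5999.
p-value = P(Z < 1.600) ≈ 0.9452.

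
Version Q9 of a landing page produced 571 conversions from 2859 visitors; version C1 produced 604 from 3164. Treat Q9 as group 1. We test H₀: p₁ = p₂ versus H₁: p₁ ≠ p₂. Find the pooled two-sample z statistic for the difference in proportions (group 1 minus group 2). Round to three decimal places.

z = 0.863

p̂₁ = 571/2859 ≈ 0.199720, p̂₂ = 604/3164 ≈ 0.190898.
Pooled p̂ = (571+604)/(2859+3164) = 1175/6023 = 0.195086.
SE = √(p̂(1−p̂)(1/n₁+1/n₂)) = √(0.195086·0.804914·0.000665828) = √(0.000104553) = 0.010225.
z = (0.199720 − 0.190898)/0.010225 = 0.008822/0.010225 = 0.863.
Two-sided p-value ≈ 2·Φ(−0.863) = 0.3882.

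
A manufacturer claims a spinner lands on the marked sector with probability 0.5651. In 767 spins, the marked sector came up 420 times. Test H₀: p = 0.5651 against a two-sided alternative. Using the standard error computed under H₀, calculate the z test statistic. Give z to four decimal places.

p̂ = 420/767 ≈ 0.547588.
Standard error under H₀: √(0.5651×0.4349/767) = 0.017900.
z = (0.547588 − 0.5651)/0.017900 = -0.017512/0.017900 = -0.9783.

z = -0.9783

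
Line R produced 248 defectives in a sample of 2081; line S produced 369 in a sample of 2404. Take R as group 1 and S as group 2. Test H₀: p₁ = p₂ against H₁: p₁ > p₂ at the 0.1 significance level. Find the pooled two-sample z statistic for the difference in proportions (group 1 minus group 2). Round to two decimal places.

p̂₁ = 248/2081 = 0.1192, p̂₂ = 369/2404 = 0.1535.
Pooled p̂ = (248+369)/(2081+2404) = 617/4485 = 0.1376.
SE = √(p̂(1−p̂)(1/n₁+1/n₂)) = √(0.1376·0.8624·0.000896512) = √(0.000106366) = 0.0103.
z = (0.1192 − 0.1535)/0.0103 = -0.0343/0.0103 = -3.33.
p-value = P(Z > -3.328) ≈ 0.9996, so at α = 0.1 we fail to reject H₀.

z = -3.33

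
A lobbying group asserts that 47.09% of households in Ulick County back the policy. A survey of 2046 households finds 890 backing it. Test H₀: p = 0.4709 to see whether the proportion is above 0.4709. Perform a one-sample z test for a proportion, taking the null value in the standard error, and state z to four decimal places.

p̂ = 890/2046 = 0.434995.
SE = √(p₀(1−p₀)/n) = √(0.24915/2046) = 0.011035.
z = (0.434995 − 0.4709)/0.011035 = -0.035905/0.011035 = -3.2537.
p-value = P(Z > -3.254) ≈ 0.9994.

z = -3.2537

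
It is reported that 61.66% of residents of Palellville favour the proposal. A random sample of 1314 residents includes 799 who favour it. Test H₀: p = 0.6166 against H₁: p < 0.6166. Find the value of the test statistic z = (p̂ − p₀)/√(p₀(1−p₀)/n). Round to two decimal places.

z = -0.64

p̂ = 799/1314 ≈ 0.60807.
Standard error under H₀: √(0.6166×0.3834/1314) = 0.01341.
z = (0.60807 − 0.6166)/0.01341 = -0.00853/0.01341 = -0.64.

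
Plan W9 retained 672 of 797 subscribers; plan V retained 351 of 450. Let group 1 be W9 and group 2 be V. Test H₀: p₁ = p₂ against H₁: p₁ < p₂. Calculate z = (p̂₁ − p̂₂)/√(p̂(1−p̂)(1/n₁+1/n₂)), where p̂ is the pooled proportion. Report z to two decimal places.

z = 2.79

p̂₁ = 672/797 ≈ 0.84316, p̂₂ = 351/450 ≈ 0.78000.
Pooled p̂ = (672+351)/(797+450) = 1023/1247 = 0.82037.
SE = √(0.147364 × 0.00347693) = 0.02264.
z = (0.84316 − 0.78000)/0.02264 = 0.06316/0.02264 = 2.79.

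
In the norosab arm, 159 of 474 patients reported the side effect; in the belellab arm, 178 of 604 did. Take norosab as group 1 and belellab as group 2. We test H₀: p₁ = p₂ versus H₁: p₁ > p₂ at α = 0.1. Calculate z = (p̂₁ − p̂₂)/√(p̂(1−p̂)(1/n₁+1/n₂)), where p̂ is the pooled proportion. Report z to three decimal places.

z = 1.432

p̂₁ = 159/474 = 0.33544, p̂₂ = 178/604 = 0.29470.
Pooled p̂ = (159+178)/(474+604) = 337/1078 = 0.31262.
SE = √(p̂(1−p̂)(1/n₁+1/n₂)) = √(0.31262·0.68738·0.00376533) = √(0.000809122) = 0.02845.
z = (0.33544 − 0.29470)/0.02845 = 0.04074/0.02845 = 1.432.
p-value = P(Z > 1.432) ≈ 0.0760; since p < α = 0.1, reject H₀.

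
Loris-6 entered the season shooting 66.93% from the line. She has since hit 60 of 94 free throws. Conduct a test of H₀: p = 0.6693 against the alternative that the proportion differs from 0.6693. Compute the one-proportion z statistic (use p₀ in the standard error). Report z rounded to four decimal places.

p̂ = 60/94 ≈ 0.638298.
SE = √(p₀(1−p₀)/n) = √(0.22134/94) = 0.048525.
z = (0.638298 − 0.6693)/0.048525 = -0.031002/0.048525 = -0.6389.
p-value = 2·P(Z > 0.639) ≈ 0.5229.

z = -0.6389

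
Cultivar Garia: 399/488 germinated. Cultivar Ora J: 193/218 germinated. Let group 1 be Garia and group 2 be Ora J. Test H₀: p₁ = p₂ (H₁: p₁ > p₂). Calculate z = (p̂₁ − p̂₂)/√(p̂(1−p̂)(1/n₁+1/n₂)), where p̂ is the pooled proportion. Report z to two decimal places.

p̂₁ = 399/488 = 0.8176, p̂₂ = 193/218 = 0.8853.
Pooled p̂ = (399+193)/(488+218) = 592/706 = 0.8385.
SE = √(p̂(1−p̂)(1/n₁+1/n₂)) = √(0.8385·0.1615·0.00663634) = √(0.000898557) = 0.0300.
z = (0.8176 − 0.8853)/0.0300 = -0.0677/0.0300 = -2.26.
p-value = P(Z > -2.258) ≈ 0.9880.

z = -2.26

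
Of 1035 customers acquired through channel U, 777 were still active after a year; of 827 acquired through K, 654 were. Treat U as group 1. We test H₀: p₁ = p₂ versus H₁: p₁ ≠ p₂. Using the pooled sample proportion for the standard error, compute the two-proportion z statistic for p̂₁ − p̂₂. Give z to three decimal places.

z = -2.038

p̂₁ = 777/1035 = 0.75072, p̂₂ = 654/827 = 0.79081.
Pooled p̂ = (777+654)/(1035+827) = 1431/1862 = 0.76853.
SE = √(p̂(1−p̂)(1/n₁+1/n₂)) = √(0.76853·0.23147·0.00217537) = √(0.000386983) = 0.01967.
z = (0.75072 − 0.79081)/0.01967 = -0.04009/0.01967 = -2.038.
p-value = 2·P(Z > 2.038) ≈ 0.0416.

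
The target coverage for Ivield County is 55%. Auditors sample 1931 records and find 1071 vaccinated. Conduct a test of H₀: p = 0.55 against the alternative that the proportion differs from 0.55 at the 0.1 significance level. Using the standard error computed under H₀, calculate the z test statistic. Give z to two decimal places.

p̂ = 1071/1931 ≈ 0.5546.
SE = √(p₀(1−p₀)/n) = √(0.2475/1931) = 0.0113.
z = (0.5546 − 0.55)/0.0113 = 0.0046/0.0113 = 0.41.
p-value = 2·P(Z > 0.409) ≈ 0.6822. With α = 0.1, fail to reject H₀.

z = 0.41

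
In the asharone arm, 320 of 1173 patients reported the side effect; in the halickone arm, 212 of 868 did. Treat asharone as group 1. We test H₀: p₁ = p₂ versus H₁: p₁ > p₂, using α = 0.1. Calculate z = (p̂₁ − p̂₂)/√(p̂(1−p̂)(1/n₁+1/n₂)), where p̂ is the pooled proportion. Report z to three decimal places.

z = 1.453

p̂₁ = 320/1173 = 0.27280, p̂₂ = 212/868 = 0.24424.
Pooled p̂ = (320+212)/(1173+868) = 532/2041 = 0.26066.
SE = √(0.192715 × 0.00200459) = 0.01965.
z = (0.27280 − 0.24424)/0.01965 = 0.02856/0.01965 = 1.453.
p-value = P(Z > 1.453) ≈ 0.0731, so at α = 0.1 we reject H₀.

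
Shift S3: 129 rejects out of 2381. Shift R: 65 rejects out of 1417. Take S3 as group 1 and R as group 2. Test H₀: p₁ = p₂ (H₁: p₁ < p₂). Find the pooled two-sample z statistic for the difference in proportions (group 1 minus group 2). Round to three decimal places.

p̂₁ = 129/2381 ≈ 0.054179, p̂₂ = 65/1417 ≈ 0.045872.
Pooled p̂ = (129+65)/(2381+1417) = 194/3798 = 0.051080.
SE = √(p̂(1−p̂)(1/n₁+1/n₂)) = √(0.051080·0.948920·0.00112571) = √(5.45635e-05) = 0.007387.
z = (0.054179 − 0.045872)/0.007387 = 0.008307/0.007387 = 1.125.

z = 1.125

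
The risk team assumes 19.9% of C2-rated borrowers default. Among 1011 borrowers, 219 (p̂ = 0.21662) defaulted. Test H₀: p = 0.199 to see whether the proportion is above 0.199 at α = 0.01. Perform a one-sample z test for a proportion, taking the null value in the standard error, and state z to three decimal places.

z = 1.403

p̂ = 219/1011 = 0.21662.
Under H₀, SE = √(0.199·0.801/1011) = √(0.000157665) = 0.01256.
z = (0.21662 − 0.199)/0.01256 = 0.01762/0.01256 = 1.403.
p-value = P(Z > 1.403) ≈ 0.0803, so at α = 0.01 we fail to reject H₀.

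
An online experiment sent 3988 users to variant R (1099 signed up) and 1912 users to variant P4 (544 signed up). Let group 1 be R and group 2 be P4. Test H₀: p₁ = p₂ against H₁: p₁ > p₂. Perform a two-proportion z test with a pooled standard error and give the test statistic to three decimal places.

p̂₁ = 1099/3988 ≈ 0.27558, p̂₂ = 544/1912 ≈ 0.28452.
Pooled p̂ = (1099+544)/(3988+1912) = 1643/5900 = 0.27847.
SE = √(p̂(1−p̂)(1/n₁+1/n₂)) = √(0.27847·0.72153·0.000773765) = √(0.00015547) = 0.01247.
z = (0.27558 − 0.28452)/0.01247 = -0.00894/0.01247 = -0.717.

z = -0.717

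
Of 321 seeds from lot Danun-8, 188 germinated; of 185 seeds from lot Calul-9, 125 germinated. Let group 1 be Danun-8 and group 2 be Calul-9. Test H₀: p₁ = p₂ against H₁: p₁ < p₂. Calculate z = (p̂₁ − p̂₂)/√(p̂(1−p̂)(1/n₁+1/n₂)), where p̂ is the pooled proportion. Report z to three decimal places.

z = -2.007

p̂₁ = 188/321 = 0.58567, p̂₂ = 125/185 = 0.67568.
Pooled p̂ = (188+125)/(321+185) = 313/506 = 0.61858.
SE = √(p̂(1−p̂)(1/n₁+1/n₂)) = √(0.61858·0.38142·0.00852067) = √(0.00201036) = 0.04484.
z = (0.58567 − 0.67568)/0.04484 = -0.09001/0.04484 = -2.007.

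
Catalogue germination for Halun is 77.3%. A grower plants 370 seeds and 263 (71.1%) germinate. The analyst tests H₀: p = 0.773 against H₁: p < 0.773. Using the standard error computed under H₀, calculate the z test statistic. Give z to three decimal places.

z = -2.856

p̂ = 263/370 = 0.710811.
Standard error under H₀: √(0.773×0.227/370) = 0.021777.
z = (0.710811 − 0.773)/0.021777 = -0.062189/0.021777 = -2.856.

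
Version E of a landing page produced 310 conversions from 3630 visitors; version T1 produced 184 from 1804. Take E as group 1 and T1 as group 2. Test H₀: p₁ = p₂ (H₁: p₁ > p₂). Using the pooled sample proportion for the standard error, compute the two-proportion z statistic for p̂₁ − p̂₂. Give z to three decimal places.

z = -2.004

p̂₁ = 310/3630 ≈ 0.085399, p̂₂ = 184/1804 ≈ 0.101996.
Pooled p̂ = (310+184)/(3630+1804) = 494/5434 = 0.090909.
SE = √(p̂(1−p̂)(1/n₁+1/n₂)) = √(0.090909·0.909091·0.000829806) = √(6.8579e-05) = 0.008281.
z = (0.085399 − 0.101996)/0.008281 = -0.016597/0.008281 = -2.004.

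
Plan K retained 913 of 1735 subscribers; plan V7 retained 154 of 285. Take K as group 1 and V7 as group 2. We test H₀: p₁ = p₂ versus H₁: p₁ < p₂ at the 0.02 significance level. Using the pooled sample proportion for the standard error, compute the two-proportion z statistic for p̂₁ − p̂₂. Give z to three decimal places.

z = -0.443

p̂₁ = 913/1735 = 0.52622, p̂₂ = 154/285 = 0.54035.
Pooled p̂ = (913+154)/(1735+285) = 1067/2020 = 0.52822.
SE = √(p̂(1−p̂)(1/n₁+1/n₂)) = √(0.52822·0.47178·0.00408514) = √(0.00101803) = 0.03191.
z = (0.52622 − 0.54035)/0.03191 = -0.01413/0.03191 = -0.443.
p-value = P(Z < -0.443) ≈ 0.3290, so at α = 0.02 we fail to reject H₀.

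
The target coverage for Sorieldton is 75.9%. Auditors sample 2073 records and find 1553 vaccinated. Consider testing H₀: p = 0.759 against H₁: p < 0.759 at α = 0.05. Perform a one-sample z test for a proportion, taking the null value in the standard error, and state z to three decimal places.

p̂ = 1553/2073 = 0.74916.
Under H₀, SE = √(0.759·0.241/2073) = √(8.82388e-05) = 0.00939.
z = (0.74916 − 0.759)/0.00939 = -0.00984/0.00939 = -1.048.
p-value = P(Z < -1.048) ≈ 0.1473, so at α = 0.05 we fail to reject H₀.

z = -1.048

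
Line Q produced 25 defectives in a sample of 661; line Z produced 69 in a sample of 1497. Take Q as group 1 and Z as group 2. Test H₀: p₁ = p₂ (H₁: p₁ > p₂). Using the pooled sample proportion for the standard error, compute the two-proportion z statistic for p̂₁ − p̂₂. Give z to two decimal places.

p̂₁ = 25/661 ≈ 0.0378, p̂₂ = 69/1497 ≈ 0.0461.
Pooled p̂ = (25+69)/(661+1497) = 94/2158 = 0.0436.
SE = √(p̂(1−p̂)(1/n₁+1/n₂)) = √(0.0436·0.9564·0.00218086) = √(9.08579e-05) = 0.0095.
z = (0.0378 − 0.0461)/0.0095 = -0.0083/0.0095 = -0.87.
p-value = P(Z > -0.868) ≈ 0.8072.

z = -0.87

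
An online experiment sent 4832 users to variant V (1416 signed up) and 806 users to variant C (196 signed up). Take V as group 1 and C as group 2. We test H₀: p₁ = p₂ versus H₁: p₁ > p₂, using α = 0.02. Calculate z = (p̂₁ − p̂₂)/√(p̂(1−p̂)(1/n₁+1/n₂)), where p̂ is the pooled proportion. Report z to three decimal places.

p̂₁ = 1416/4832 = 0.29305, p̂₂ = 196/806 = 0.24318.
Pooled p̂ = (1416+196)/(4832+806) = 1612/5638 = 0.28592.
SE = √(0.204168 × 0.00144765) = 0.01719.
z = (0.29305 − 0.24318)/0.01719 = 0.04987/0.01719 = 2.901.
p-value = P(Z > 2.901) ≈ 0.0019; since p < α = 0.02, reject H₀.

z = 2.901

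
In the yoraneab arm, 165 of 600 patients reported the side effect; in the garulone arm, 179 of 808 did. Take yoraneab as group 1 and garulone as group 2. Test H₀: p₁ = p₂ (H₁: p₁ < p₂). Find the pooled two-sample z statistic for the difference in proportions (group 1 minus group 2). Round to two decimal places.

z = 2.31

p̂₁ = 165/600 ≈ 0.2750, p̂₂ = 179/808 ≈ 0.2215.
Pooled p̂ = (165+179)/(600+808) = 344/1408 = 0.2443.
SE = √(p̂(1−p̂)(1/n₁+1/n₂)) = √(0.2443·0.7557·0.00290429) = √(0.00053621) = 0.0232.
z = (0.2750 − 0.2215)/0.0232 = 0.0535/0.0232 = 2.31.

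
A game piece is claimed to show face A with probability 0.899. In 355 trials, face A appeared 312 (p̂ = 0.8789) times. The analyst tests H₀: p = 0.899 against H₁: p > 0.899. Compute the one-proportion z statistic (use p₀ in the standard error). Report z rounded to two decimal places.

p̂ = 312/355 = 0.8789.
Under H₀, SE = √(0.899·0.101/355) = √(0.000255772) = 0.0160.
z = (0.8789 − 0.899)/0.0160 = -0.0201/0.0160 = -1.26.

z = -1.26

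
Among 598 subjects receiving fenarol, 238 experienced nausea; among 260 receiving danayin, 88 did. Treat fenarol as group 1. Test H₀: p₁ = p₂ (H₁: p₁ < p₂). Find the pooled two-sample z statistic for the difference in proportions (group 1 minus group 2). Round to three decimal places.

p̂₁ = 238/598 ≈ 0.39799, p̂₂ = 88/260 ≈ 0.33846.
Pooled p̂ = (238+88)/(598+260) = 326/858 = 0.37995.
SE = √(0.235589 × 0.00551839) = 0.03606.
z = (0.39799 − 0.33846)/0.03606 = 0.05953/0.03606 = 1.651.
p-value = P(Z < 1.651) ≈ 0.9506.

z = 1.651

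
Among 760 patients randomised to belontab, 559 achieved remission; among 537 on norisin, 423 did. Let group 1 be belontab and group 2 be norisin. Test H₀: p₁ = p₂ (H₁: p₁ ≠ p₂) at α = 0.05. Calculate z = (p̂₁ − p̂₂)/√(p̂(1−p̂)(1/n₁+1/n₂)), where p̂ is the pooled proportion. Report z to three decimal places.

z = -2.159

p̂₁ = 559/760 ≈ 0.73553, p̂₂ = 423/537 ≈ 0.78771.
Pooled p̂ = (559+423)/(760+537) = 982/1297 = 0.75713.
SE = √(p̂(1−p̂)(1/n₁+1/n₂)) = √(0.75713·0.24287·0.00317799) = √(0.000584378) = 0.02417.
z = (0.73553 − 0.78771)/0.02417 = -0.05218/0.02417 = -2.159.
Two-sided p-value ≈ 2·Φ(−2.159) = 0.0309, so at α = 0.05 we reject H₀.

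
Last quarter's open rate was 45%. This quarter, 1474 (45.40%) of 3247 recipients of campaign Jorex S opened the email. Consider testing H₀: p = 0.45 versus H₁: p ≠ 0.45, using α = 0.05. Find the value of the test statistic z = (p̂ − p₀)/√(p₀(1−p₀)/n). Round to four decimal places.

p̂ = 1474/3247 ≈ 0.4539575.
Under H₀, SE = √(0.45·0.55/3247) = √(7.62242e-05) = 0.0087306.
z = (0.4539575 − 0.45)/0.0087306 = 0.0039575/0.0087306 = 0.4533.
p-value = 2·P(Z > 0.453) ≈ 0.6503; since p > α = 0.05, fail to reject H₀.

z = 0.4533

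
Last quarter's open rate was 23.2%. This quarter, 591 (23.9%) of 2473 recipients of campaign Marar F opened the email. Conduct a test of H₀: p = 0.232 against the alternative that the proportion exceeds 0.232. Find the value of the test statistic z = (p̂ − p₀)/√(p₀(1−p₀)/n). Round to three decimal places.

p̂ = 591/2473 = 0.23898.
SE = √(p₀(1−p₀)/n) = √(0.17818/2473) = 0.00849.
z = (0.23898 − 0.232)/0.00849 = 0.00698/0.00849 = 0.822.

z = 0.822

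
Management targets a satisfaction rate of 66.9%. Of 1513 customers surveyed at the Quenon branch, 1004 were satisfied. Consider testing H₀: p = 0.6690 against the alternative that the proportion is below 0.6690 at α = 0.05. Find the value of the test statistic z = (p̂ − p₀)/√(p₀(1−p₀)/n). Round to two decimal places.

p̂ = 1004/1513 ≈ 0.6636.
SE = √(p₀(1−p₀)/n) = √(0.22144/1513) = 0.0121.
z = (0.6636 − 0.669)/0.0121 = -0.0054/0.0121 = -0.45.
p-value = P(Z < -0.448) ≈ 0.3271; since p > α = 0.05, fail to reject H₀.

z = -0.45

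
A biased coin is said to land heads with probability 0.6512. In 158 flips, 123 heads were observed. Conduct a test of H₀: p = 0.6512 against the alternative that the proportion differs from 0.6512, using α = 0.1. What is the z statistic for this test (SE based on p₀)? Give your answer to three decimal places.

z = 3.357

p̂ = 123/158 ≈ 0.77848.
Under H₀, SE = √(0.6512·0.3488/158) = √(0.00143759) = 0.03792.
z = (0.77848 − 0.6512)/0.03792 = 0.12728/0.03792 = 3.357.
Two-sided p-value ≈ 2·Φ(−3.357) = 0.0008. With α = 0.1, reject H₀.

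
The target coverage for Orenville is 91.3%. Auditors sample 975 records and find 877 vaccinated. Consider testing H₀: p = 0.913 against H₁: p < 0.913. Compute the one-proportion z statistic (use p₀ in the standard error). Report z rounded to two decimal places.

z = -1.50

p̂ = 877/975 ≈ 0.8995.
SE = √(p₀(1−p₀)/n) = √(0.079431/975) = 0.0090.
z = (0.8995 − 0.913)/0.0090 = -0.0135/0.0090 = -1.50.
p-value = P(Z < -1.497) ≈ 0.0672.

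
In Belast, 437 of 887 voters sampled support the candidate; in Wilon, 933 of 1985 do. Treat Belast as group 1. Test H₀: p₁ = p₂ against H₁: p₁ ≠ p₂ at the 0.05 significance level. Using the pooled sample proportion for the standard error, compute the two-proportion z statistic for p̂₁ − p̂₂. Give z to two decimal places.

p̂₁ = 437/887 ≈ 0.4927, p̂₂ = 933/1985 ≈ 0.4700.
Pooled p̂ = (437+933)/(887+1985) = 1370/2872 = 0.4770.
SE = √(0.249472 × 0.00163117) = 0.0202.
z = (0.4927 − 0.4700)/0.0202 = 0.0227/0.0202 = 1.12.
p-value = 2·P(Z > 1.123) ≈ 0.2616; since p > α = 0.05, fail to reject H₀.

z = 1.12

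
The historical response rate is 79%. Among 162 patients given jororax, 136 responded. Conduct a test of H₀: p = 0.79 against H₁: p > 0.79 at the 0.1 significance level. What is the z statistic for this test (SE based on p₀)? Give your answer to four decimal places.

p̂ = 136/162 ≈ 0.839506.
Standard error under H₀: √(0.79×0.21/162) = 0.032001.
z = (0.839506 − 0.79)/0.032001 = 0.049506/0.032001 = 1.5470.
p-value = P(Z > 1.547) ≈ 0.0609, so at α = 0.1 we reject H₀.

z = 1.5470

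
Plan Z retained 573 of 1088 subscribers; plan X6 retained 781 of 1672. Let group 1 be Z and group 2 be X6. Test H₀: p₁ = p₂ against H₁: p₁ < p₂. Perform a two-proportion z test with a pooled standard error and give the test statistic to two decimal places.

p̂₁ = 573/1088 ≈ 0.5267, p̂₂ = 781/1672 ≈ 0.4671.
Pooled p̂ = (573+781)/(1088+1672) = 1354/2760 = 0.4906.
SE = √(0.249911 × 0.0015172) = 0.0195.
z = (0.5267 − 0.4671)/0.0195 = 0.0596/0.0195 = 3.06.

z = 3.06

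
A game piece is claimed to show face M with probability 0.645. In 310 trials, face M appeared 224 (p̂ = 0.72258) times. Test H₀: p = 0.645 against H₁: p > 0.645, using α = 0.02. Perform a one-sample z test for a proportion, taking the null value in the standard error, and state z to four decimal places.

p̂ = 224/310 = 0.722581.
Standard error under H₀: √(0.645×0.355/310) = 0.027178.
z = (0.722581 − 0.645)/0.027178 = 0.077581/0.027178 = 2.8546.
p-value = P(Z > 2.855) ≈ 0.0022, so at α = 0.02 we reject H₀.

z = 2.8546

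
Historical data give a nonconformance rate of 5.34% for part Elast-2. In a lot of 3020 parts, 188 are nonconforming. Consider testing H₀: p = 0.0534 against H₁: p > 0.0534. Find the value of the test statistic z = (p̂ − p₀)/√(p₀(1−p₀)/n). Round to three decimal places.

z = 2.164

p̂ = 188/3020 = 0.06225.
Under H₀, SE = √(0.0534·0.9466/3020) = √(1.67379e-05) = 0.00409.
z = (0.06225 − 0.0534)/0.00409 = 0.00885/0.00409 = 2.164.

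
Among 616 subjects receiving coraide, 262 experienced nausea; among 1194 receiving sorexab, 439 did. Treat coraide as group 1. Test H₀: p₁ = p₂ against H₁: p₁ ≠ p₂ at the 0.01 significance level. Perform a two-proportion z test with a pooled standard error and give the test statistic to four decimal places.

p̂₁ = 262/616 = 0.425325, p̂₂ = 439/1194 = 0.367672.
Pooled p̂ = (262+439)/(616+1194) = 701/1810 = 0.387293.
SE = √(p̂(1−p̂)(1/n₁+1/n₂)) = √(0.387293·0.612707·0.0024609) = √(0.000583964) = 0.024165.
z = (0.425325 − 0.367672)/0.024165 = 0.057653/0.024165 = 2.3858.
p-value = 2·P(Z > 2.386) ≈ 0.0170, so at α = 0.01 we fail to reject H₀.

z = 2.3858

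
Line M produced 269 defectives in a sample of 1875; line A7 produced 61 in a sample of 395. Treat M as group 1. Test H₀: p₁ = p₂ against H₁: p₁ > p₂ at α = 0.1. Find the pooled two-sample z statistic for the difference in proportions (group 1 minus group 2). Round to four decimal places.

p̂₁ = 269/1875 = 0.143467, p̂₂ = 61/395 = 0.154430.
Pooled p̂ = (269+61)/(1875+395) = 330/2270 = 0.145374.
SE = √(p̂(1−p̂)(1/n₁+1/n₂)) = √(0.145374·0.854626·0.00306498) = √(0.000380795) = 0.019514.
z = (0.143467 − 0.154430)/0.019514 = -0.010963/0.019514 = -0.5618.
p-value = P(Z > -0.562) ≈ 0.7129, so at α = 0.1 we fail to reject H₀.

z = -0.5618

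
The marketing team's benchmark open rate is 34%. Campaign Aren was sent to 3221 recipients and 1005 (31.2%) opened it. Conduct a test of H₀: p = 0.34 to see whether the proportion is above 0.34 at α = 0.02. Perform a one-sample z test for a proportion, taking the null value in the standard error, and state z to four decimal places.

p̂ = 1005/3221 = 0.3120149.
SE = √(p₀(1−p₀)/n) = √(0.2244/3221) = 0.0083467.
z = (0.3120149 − 0.34)/0.0083467 = -0.0279851/0.0083467 = -3.3528.
p-value = P(Z > -3.353) ≈ 0.9996; since p > α = 0.02, fail to reject H₀.

z = -3.3528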